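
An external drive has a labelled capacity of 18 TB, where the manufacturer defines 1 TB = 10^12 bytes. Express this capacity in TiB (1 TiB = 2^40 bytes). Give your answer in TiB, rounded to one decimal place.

18 TB × 1,000,000,000,000 bytes/TB = 18,000,000,000,000 bytes
1 TiB = 2^40 bytes = 1,099,511,627,776 bytes
18,000,000,000,000 / 1,099,511,627,776 = 16.4 TiB

16.4 TiB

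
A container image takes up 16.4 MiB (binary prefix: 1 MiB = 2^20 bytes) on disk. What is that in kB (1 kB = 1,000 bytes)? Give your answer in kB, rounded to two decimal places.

16.4 MiB = 16.4 × 2^20 bytes = 17,196,646.4 bytes
1 kB = 10^3 bytes = 1,000 bytes
17,196,646.4 / 1,000 = 17,196.65 kB

17,196.65 kB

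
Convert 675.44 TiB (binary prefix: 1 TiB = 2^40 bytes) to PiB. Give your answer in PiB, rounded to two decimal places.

675.44 TiB = 675.44 × 2^40 bytes = 742,654,133,865,021.44 bytes
1 PiB = 2^50 bytes = 1,125,899,906,842,624 bytes
742,654,133,865,021.44 / 1,125,899,906,842,624 = 0.66 PiB

0.66 PiB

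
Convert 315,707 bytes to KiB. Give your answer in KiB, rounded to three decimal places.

315,707 bytes given.
1 KiB = 1,024 bytes
315,707 / 1,024 = 308.308 KiB

308.308 KiB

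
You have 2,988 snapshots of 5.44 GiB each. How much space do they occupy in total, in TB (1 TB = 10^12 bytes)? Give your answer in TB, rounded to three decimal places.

Total = 2,988 × 5.44 GiB = 16254.72 GiB
= 16254.72 × 1,073,741,824 bytes = 17,453,372,701,409.28 bytes
1 TB = 1,000,000,000,000 bytes
17,453,372,701,409.28 / 1,000,000,000,000 = 17.453 TB

17.453 TB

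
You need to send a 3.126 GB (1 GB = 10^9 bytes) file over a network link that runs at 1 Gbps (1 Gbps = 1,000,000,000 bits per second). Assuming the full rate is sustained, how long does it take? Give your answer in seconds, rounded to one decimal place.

25.0 seconds

3.126 GB = 3,126,000,000 bytes = 25,008,000,000 bits
1 Gbps = 1,000,000,000 bits/s
time = 25,008,000,000 / 1,000,000,000 = 25.0 s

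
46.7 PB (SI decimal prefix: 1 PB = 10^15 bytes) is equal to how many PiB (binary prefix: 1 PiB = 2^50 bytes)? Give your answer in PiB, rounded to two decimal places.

46.7 PB = 46.7 × 10^15 bytes = 46,700,000,000,000,000 bytes
1 PiB = 1,125,899,906,842,624 bytes
46,700,000,000,000,000 / 1,125,899,906,842,624 = 41.48 PiB

41.48 PiB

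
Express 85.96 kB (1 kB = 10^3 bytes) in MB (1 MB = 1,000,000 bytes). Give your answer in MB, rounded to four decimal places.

0.0860 MB

85.96 kB = 85.96 × 10^3 bytes = 85,960 bytes
1 MB = 1,000,000 bytes
85,960 / 1,000,000 = 0.0860 MB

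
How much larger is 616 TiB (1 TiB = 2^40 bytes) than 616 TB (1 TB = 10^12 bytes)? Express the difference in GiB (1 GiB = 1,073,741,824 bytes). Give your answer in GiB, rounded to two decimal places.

616 TiB = 616 × 1,099,511,627,776 = 677,299,162,710,016 bytes
616 TB = 616 × 1,000,000,000,000 = 616,000,000,000,000 bytes
difference = 61,299,162,710,016 bytes
61,299,162,710,016 / 1,073,741,824 = 57,089.29 GiB

57,089.29 GiB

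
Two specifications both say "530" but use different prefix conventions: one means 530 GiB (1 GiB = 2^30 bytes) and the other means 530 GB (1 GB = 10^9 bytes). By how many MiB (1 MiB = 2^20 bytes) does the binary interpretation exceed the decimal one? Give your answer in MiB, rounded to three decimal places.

530 GiB = 530 × 1,073,741,824 = 569,083,166,720 bytes
530 GB = 530 × 1,000,000,000 = 530,000,000,000 bytes
difference = 39,083,166,720 bytes
39,083,166,720 / 1,048,576 = 37,272.612 MiB

37,272.612 MiB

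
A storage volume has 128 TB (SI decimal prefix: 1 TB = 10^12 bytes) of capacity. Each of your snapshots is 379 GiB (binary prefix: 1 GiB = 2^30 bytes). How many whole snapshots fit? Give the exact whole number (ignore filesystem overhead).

314

Capacity: 128 TB = 128,000,000,000,000 bytes
Per item: 379 GiB = 406,948,151,296 bytes
⌊128,000,000,000,000 / 406,948,151,296⌋ = 314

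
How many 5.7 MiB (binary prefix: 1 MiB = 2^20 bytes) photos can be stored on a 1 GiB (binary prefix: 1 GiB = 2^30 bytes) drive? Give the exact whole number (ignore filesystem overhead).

Capacity: 1 GiB = 1,073,741,824 bytes
Per item: 5.7 MiB = 5,976,883.2 bytes
⌊1,073,741,824 / 5,976,883.2⌋ = 179

179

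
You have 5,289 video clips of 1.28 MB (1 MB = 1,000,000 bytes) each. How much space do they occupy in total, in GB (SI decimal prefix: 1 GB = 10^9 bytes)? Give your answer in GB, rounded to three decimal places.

Total = 5,289 × 1.28 MB = 6769.92 MB
= 6769.92 × 1,000,000 bytes = 6,769,920,000 bytes
1 GB = 1,000,000,000 bytes
6,769,920,000 / 1,000,000,000 = 6.770 GB

6.770 GB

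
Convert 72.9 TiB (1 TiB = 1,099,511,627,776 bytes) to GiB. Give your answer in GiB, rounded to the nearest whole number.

74,650 GiB

72.9 TiB × 1,099,511,627,776 bytes/TiB = 80,154,397,664,870.4 bytes
1 GiB = 1,073,741,824 bytes
80,154,397,664,870.4 / 1,073,741,824 = 74,650 GiB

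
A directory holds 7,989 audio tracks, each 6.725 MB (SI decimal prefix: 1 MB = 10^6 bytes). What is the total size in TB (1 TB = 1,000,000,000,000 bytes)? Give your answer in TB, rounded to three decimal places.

Total = 7,989 × 6.725 MB = 53726.025 MB
= 53726.025 × 1,000,000 bytes = 53,726,025,000 bytes
1 TB = 1,000,000,000,000 bytes
53,726,025,000 / 1,000,000,000,000 = 0.054 TB

0.054 TB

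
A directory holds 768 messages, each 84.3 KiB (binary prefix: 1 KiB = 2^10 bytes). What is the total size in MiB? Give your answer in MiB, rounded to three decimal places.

63.225 MiB

Total = 768 × 84.3 KiB = 64742.4 KiB
= 64742.4 × 1,024 bytes = 66,296,217.6 bytes
1 MiB = 1,048,576 bytes
66,296,217.6 / 1,048,576 = 63.225 MiB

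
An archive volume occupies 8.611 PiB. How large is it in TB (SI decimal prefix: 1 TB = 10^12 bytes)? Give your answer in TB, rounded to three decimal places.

9,695.124 TB

8.611 PiB = 8.611 × 2^50 bytes = 9,695,124,097,821,835.264 bytes
1 TB = 10^12 bytes = 1,000,000,000,000 bytes
9,695,124,097,821,835.264 / 1,000,000,000,000 = 9,695.124 TB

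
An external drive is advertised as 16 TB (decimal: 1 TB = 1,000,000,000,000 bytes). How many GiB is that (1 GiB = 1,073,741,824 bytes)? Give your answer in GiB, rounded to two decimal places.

14,901.16 GiB

16 TB × 1,000,000,000,000 bytes/TB = 16,000,000,000,000 bytes
1 GiB = 1,073,741,824 bytes
16,000,000,000,000 / 1,073,741,824 = 14,901.16 GiB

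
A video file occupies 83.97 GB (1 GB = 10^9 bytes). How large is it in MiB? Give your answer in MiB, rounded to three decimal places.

83.97 GB = 83.97 × 10^9 bytes = 83,970,000,000 bytes
1 MiB = 2^20 bytes = 1,048,576 bytes
83,970,000,000 / 1,048,576 = 80,080.032 MiB

80,080.032 MiB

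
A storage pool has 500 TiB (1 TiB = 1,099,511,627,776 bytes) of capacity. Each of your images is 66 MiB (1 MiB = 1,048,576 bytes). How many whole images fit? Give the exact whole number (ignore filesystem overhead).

7,943,757

Capacity: 500 TiB = 549,755,813,888,000 bytes
Per item: 66 MiB = 69,206,016 bytes
⌊549,755,813,888,000 / 69,206,016⌋ = 7,943,757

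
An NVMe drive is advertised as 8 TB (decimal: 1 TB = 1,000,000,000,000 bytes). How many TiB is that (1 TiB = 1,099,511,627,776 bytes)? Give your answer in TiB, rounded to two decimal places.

8 TB × 1,000,000,000,000 bytes/TB = 8,000,000,000,000 bytes
1 TiB = 1,099,511,627,776 bytes
8,000,000,000,000 / 1,099,511,627,776 = 7.28 TiB

7.28 TiB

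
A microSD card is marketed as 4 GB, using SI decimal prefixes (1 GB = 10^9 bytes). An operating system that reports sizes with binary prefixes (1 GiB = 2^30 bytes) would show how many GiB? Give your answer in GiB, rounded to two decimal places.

3.73 GiB

4 GB × 1,000,000,000 bytes/GB = 4,000,000,000 bytes
1 GiB = 2^30 bytes = 1,073,741,824 bytes
4,000,000,000 / 1,073,741,824 = 3.73 GiB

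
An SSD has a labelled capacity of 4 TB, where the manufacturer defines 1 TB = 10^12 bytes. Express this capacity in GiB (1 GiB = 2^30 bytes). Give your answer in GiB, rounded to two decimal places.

3,725.29 GiB

4 TB × 1,000,000,000,000 bytes/TB = 4,000,000,000,000 bytes
1 GiB = 1,073,741,824 bytes
4,000,000,000,000 / 1,073,741,824 = 3,725.29 GiB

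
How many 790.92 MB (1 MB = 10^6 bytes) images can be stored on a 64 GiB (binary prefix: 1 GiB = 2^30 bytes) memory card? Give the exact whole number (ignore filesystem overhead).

86

Capacity: 64 GiB = 68,719,476,736 bytes
Per item: 790.92 MB = 790,920,000 bytes
⌊68,719,476,736 / 790,920,000⌋ = 86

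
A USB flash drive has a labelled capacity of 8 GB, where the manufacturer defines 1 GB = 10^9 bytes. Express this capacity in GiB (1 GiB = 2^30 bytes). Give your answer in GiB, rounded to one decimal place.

8 GB × 1,000,000,000 bytes/GB = 8,000,000,000 bytes
1 GiB = 1,073,741,824 bytes
8,000,000,000 / 1,073,741,824 = 7.5 GiB

7.5 GiB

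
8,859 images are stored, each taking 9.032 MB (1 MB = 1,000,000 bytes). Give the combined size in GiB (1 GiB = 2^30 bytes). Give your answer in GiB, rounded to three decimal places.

74.519 GiB

Total = 8,859 × 9.032 MB = 80014.488 MB
= 80014.488 × 1,000,000 bytes = 80,014,488,000 bytes
1 GiB = 1,073,741,824 bytes
80,014,488,000 / 1,073,741,824 = 74.519 GiB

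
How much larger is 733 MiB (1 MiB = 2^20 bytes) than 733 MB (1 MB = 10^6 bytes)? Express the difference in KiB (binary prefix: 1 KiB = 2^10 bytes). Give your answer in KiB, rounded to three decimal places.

34,771.688 KiB

733 MiB = 733 × 1,048,576 = 768,606,208 bytes
733 MB = 733 × 1,000,000 = 733,000,000 bytes
difference = 35,606,208 bytes
35,606,208 / 1,024 = 34,771.688 KiB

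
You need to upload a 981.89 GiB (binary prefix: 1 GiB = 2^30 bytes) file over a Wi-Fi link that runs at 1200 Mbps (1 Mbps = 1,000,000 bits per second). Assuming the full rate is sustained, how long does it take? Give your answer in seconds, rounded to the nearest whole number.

981.89 GiB = 1,054,296,359,567.36 bytes = 8,434,370,876,538.88 bits
1200 Mbps = 1,200,000,000 bits/s
time = 8,434,370,876,538.88 / 1,200,000,000 = 7,029 s

7,029 seconds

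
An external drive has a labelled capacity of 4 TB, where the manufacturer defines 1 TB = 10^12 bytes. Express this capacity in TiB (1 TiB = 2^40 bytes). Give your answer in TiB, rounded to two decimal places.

3.64 TiB

4 TB × 1,000,000,000,000 bytes/TB = 4,000,000,000,000 bytes
1 TiB = 1,099,511,627,776 bytes
4,000,000,000,000 / 1,099,511,627,776 = 3.64 TiB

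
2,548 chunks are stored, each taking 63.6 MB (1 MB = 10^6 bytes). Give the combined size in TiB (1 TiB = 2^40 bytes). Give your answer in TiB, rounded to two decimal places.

Total = 2,548 × 63.6 MB = 162052.8 MB
= 162052.8 × 1,000,000 bytes = 162,052,800,000 bytes
1 TiB = 1,099,511,627,776 bytes
162,052,800,000 / 1,099,511,627,776 = 0.15 TiB

0.15 TiB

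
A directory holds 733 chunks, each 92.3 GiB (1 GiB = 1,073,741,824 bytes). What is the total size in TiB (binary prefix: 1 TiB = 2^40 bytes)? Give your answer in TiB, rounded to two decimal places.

66.07 TiB

Total = 733 × 92.3 GiB = 67655.9 GiB
= 67655.9 × 1,073,741,824 bytes = 72,644,969,470,361.6 bytes
1 TiB = 1,099,511,627,776 bytes
72,644,969,470,361.6 / 1,099,511,627,776 = 66.07 TiB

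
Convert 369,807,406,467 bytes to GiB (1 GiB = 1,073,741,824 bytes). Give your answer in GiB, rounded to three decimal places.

369,807,406,467 bytes given.
1 GiB = 2^30 bytes = 1,073,741,824 bytes
369,807,406,467 / 1,073,741,824 = 344.410 GiB

344.410 GiB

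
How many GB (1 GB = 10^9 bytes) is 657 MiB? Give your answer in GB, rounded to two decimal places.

657 MiB = 657 × 2^20 bytes = 688,914,432 bytes
1 GB = 10^9 bytes = 1,000,000,000 bytes
688,914,432 / 1,000,000,000 = 0.69 GB

0.69 GB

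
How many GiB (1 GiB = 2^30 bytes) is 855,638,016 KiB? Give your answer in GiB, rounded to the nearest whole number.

816 GiB

855,638,016 KiB = 855,638,016 × 2^10 bytes = 876,173,328,384 bytes
1 GiB = 1,073,741,824 bytes
876,173,328,384 / 1,073,741,824 = 816 GiB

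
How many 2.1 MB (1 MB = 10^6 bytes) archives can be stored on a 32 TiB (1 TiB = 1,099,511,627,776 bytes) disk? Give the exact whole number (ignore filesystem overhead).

16,754,462

Capacity: 32 TiB = 35,184,372,088,832 bytes
Per item: 2.1 MB = 2,100,000 bytes
⌊35,184,372,088,832 / 2,100,000⌋ = 16,754,462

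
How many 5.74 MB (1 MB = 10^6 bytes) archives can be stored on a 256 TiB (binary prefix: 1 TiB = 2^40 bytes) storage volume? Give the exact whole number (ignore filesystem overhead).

49,037,452

Capacity: 256 TiB = 281,474,976,710,656 bytes
Per item: 5.74 MB = 5,740,000 bytes
⌊281,474,976,710,656 / 5,740,000⌋ = 49,037,452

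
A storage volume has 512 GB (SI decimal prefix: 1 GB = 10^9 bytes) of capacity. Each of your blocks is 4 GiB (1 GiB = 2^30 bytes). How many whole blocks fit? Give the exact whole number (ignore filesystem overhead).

Capacity: 512 GB = 512,000,000,000 bytes
Per item: 4 GiB = 4,294,967,296 bytes
⌊512,000,000,000 / 4,294,967,296⌋ = 119

119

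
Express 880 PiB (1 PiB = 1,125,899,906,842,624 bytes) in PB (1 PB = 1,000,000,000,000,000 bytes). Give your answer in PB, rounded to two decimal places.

880 PiB × 1,125,899,906,842,624 bytes/PiB = 990,791,918,021,509,120 bytes
1 PB = 10^15 bytes = 1,000,000,000,000,000 bytes
990,791,918,021,509,120 / 1,000,000,000,000,000 = 990.79 PB

990.79 PB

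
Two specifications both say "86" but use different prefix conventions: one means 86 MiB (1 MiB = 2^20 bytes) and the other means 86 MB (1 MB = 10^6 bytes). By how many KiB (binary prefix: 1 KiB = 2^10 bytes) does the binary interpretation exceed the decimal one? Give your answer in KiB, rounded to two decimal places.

86 MiB = 86 × 1,048,576 = 90,177,536 bytes
86 MB = 86 × 1,000,000 = 86,000,000 bytes
difference = 4,177,536 bytes
4,177,536 / 1,024 = 4,079.63 KiB

4,079.63 KiB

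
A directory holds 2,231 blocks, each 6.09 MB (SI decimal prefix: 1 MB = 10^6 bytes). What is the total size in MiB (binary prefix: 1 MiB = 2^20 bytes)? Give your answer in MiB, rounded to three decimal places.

Total = 2,231 × 6.09 MB = 13586.79 MB
= 13586.79 × 1,000,000 bytes = 13,586,790,000 bytes
1 MiB = 1,048,576 bytes
13,586,790,000 / 1,048,576 = 12,957.373 MiB

12,957.373 MiB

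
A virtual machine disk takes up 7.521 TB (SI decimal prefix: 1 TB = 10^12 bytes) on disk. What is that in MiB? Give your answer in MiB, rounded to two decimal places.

7.521 TB × 1,000,000,000,000 bytes/TB = 7,521,000,000,000 bytes
1 MiB = 2^20 bytes = 1,048,576 bytes
7,521,000,000,000 / 1,048,576 = 7,172,584.53 MiB

7,172,584.53 MiB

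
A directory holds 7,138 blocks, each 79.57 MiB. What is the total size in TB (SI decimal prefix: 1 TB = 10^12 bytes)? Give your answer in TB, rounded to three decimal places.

0.596 TB

Total = 7,138 × 79.57 MiB = 567970.66 MiB
= 567970.66 × 1,048,576 bytes = 595,560,402,780.16 bytes
1 TB = 1,000,000,000,000 bytes
595,560,402,780.16 / 1,000,000,000,000 = 0.596 TB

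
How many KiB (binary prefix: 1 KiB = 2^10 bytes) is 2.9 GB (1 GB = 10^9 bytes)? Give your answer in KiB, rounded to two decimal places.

2.9 GB = 2.9 × 10^9 bytes = 2,900,000,000 bytes
1 KiB = 1,024 bytes
2,900,000,000 / 1,024 = 2,832,031.25 KiB

2,832,031.25 KiB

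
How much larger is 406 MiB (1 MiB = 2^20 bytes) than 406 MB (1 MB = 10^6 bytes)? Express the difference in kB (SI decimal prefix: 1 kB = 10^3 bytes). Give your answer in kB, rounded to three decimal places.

406 MiB = 406 × 1,048,576 = 425,721,856 bytes
406 MB = 406 × 1,000,000 = 406,000,000 bytes
difference = 19,721,856 bytes
19,721,856 / 1,000 = 19,721.856 kB

19,721.856 kB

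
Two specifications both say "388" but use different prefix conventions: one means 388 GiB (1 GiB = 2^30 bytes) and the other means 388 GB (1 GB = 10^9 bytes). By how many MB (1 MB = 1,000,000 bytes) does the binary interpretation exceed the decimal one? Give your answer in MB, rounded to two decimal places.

388 GiB = 388 × 1,073,741,824 = 416,611,827,712 bytes
388 GB = 388 × 1,000,000,000 = 388,000,000,000 bytes
difference = 28,611,827,712 bytes
28,611,827,712 / 1,000,000 = 28,611.83 MB

28,611.83 MB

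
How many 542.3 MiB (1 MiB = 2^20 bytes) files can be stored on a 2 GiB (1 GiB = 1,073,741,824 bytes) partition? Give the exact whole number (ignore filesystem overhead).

Capacity: 2 GiB = 2,147,483,648 bytes
Per item: 542.3 MiB = 568,642,764.8 bytes
⌊2,147,483,648 / 568,642,764.8⌋ = 3

3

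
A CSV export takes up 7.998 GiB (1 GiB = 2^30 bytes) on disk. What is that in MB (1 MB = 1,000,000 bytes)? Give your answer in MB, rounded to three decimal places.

8,587.787 MB

7.998 GiB × 1,073,741,824 bytes/GiB = 8,587,787,108.352 bytes
1 MB = 1,000,000 bytes
8,587,787,108.352 / 1,000,000 = 8,587.787 MB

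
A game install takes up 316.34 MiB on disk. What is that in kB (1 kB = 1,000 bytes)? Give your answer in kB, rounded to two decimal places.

316.34 MiB = 316.34 × 2^20 bytes = 331,706,531.84 bytes
1 kB = 1,000 bytes
331,706,531.84 / 1,000 = 331,706.53 kB

331,706.53 kB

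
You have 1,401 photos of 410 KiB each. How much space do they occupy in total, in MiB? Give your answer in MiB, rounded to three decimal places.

Total = 1,401 × 410 KiB = 574,410 KiB
= 574,410 × 1,024 bytes = 588,195,840 bytes
1 MiB = 1,048,576 bytes
588,195,840 / 1,048,576 = 560.947 MiB

560.947 MiB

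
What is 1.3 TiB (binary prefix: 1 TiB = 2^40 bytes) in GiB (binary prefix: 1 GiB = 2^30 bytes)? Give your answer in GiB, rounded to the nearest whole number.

1.3 TiB × 1,099,511,627,776 bytes/TiB = 1,429,365,116,108.8 bytes
1 GiB = 2^30 bytes = 1,073,741,824 bytes
1,429,365,116,108.8 / 1,073,741,824 = 1,331 GiB

1,331 GiB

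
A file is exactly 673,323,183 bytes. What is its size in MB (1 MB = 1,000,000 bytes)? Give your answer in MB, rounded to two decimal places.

673.32 MB

673,323,183 bytes given.
1 MB = 1,000,000 bytes
673,323,183 / 1,000,000 = 673.32 MB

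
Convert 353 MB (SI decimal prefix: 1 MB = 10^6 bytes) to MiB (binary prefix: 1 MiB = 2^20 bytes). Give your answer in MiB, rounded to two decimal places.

353 MB = 353 × 10^6 bytes = 353,000,000 bytes
1 MiB = 1,048,576 bytes
353,000,000 / 1,048,576 = 336.65 MiB

336.65 MiB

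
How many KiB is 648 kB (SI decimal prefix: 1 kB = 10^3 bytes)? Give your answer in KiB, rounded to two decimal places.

648 kB = 648 × 10^3 bytes = 648,000 bytes
1 KiB = 1,024 bytes
648,000 / 1,024 = 632.81 KiB

632.81 KiB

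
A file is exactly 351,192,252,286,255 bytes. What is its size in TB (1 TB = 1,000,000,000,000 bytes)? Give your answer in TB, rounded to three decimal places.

351.192 TB

351,192,252,286,255 bytes given.
1 TB = 1,000,000,000,000 bytes
351,192,252,286,255 / 1,000,000,000,000 = 351.192 TB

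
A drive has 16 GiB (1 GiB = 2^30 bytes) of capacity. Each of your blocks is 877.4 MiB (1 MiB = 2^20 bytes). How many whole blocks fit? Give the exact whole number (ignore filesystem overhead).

18

Capacity: 16 GiB = 17,179,869,184 bytes
Per item: 877.4 MiB = 920,020,582.4 bytes
⌊17,179,869,184 / 920,020,582.4⌋ = 18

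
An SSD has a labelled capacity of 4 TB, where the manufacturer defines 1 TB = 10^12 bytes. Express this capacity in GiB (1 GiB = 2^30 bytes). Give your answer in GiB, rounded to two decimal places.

4 TB = 4 × 10^12 bytes = 4,000,000,000,000 bytes
1 GiB = 2^30 bytes = 1,073,741,824 bytes
4,000,000,000,000 / 1,073,741,824 = 3,725.29 GiB

3,725.29 GiB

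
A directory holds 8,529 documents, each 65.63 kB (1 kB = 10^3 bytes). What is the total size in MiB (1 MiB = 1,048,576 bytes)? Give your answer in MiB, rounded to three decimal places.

Total = 8,529 × 65.63 kB = 559758.27 kB
= 559758.27 × 1,000 bytes = 559,758,270 bytes
1 MiB = 1,048,576 bytes
559,758,270 / 1,048,576 = 533.827 MiB

533.827 MiB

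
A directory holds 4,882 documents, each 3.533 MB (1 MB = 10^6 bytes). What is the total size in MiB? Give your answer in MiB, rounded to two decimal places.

16,449.08 MiB

Total = 4,882 × 3.533 MB = 17248.106 MB
= 17248.106 × 1,000,000 bytes = 17,248,106,000 bytes
1 MiB = 1,048,576 bytes
17,248,106,000 / 1,048,576 = 16,449.08 MiB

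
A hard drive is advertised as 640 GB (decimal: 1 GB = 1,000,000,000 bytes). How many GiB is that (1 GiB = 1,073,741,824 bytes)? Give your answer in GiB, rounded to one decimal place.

640 GB = 640 × 10^9 bytes = 640,000,000,000 bytes
1 GiB = 1,073,741,824 bytes
640,000,000,000 / 1,073,741,824 = 596.0 GiB

596.0 GiB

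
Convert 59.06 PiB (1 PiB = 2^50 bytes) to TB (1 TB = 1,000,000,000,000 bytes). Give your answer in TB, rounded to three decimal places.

59.06 PiB = 59.06 × 2^50 bytes = 66,495,648,498,125,373.44 bytes
1 TB = 1,000,000,000,000 bytes
66,495,648,498,125,373.44 / 1,000,000,000,000 = 66,495.648 TB

66,495.648 TB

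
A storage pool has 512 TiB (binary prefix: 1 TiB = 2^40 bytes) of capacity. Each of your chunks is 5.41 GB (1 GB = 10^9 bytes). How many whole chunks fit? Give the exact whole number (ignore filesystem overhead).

Capacity: 512 TiB = 562,949,953,421,312 bytes
Per item: 5.41 GB = 5,410,000,000 bytes
⌊562,949,953,421,312 / 5,410,000,000⌋ = 104,057

104,057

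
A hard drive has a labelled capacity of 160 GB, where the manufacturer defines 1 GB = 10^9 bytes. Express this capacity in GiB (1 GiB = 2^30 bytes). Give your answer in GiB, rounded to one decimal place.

160 GB × 1,000,000,000 bytes/GB = 160,000,000,000 bytes
1 GiB = 2^30 bytes = 1,073,741,824 bytes
160,000,000,000 / 1,073,741,824 = 149.0 GiB

149.0 GiB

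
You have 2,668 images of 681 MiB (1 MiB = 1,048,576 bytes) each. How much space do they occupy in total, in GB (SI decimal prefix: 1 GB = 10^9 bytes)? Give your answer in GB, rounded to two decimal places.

1,905.17 GB

Total = 2,668 × 681 MiB = 1,816,908 MiB
= 1,816,908 × 1,048,576 bytes = 1,905,166,123,008 bytes
1 GB = 1,000,000,000 bytes
1,905,166,123,008 / 1,000,000,000 = 1,905.17 GB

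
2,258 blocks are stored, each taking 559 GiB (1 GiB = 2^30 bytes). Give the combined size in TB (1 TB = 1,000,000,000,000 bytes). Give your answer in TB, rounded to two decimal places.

1,355.30 TB

Total = 2,258 × 559 GiB = 1,262,222 GiB
= 1,262,222 × 1,073,741,824 bytes = 1,355,300,552,572,928 bytes
1 TB = 1,000,000,000,000 bytes
1,355,300,552,572,928 / 1,000,000,000,000 = 1,355.30 TB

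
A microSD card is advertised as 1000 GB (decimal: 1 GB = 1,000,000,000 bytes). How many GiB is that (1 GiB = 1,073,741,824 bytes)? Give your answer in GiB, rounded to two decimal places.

931.32 GiB

1000 GB × 1,000,000,000 bytes/GB = 1,000,000,000,000 bytes
1 GiB = 2^30 bytes = 1,073,741,824 bytes
1,000,000,000,000 / 1,073,741,824 = 931.32 GiB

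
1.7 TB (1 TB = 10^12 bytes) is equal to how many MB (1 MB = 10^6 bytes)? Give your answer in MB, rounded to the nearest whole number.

1,700,000 MB

1.7 TB = 1.7 × 10^12 bytes = 1,700,000,000,000 bytes
1 MB = 1,000,000 bytes
1,700,000,000,000 / 1,000,000 = 1,700,000 MB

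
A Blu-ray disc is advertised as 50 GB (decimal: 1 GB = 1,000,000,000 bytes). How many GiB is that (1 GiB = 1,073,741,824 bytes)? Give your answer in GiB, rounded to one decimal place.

50 GB = 50 × 10^9 bytes = 50,000,000,000 bytes
1 GiB = 2^30 bytes = 1,073,741,824 bytes
50,000,000,000 / 1,073,741,824 = 46.6 GiB

46.6 GiB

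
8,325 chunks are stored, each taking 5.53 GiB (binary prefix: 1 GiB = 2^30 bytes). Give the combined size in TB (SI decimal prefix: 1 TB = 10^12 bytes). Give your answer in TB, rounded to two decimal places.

49.43 TB

Total = 8,325 × 5.53 GiB = 46037.25 GiB
= 46037.25 × 1,073,741,824 bytes = 49,432,120,786,944 bytes
1 TB = 1,000,000,000,000 bytes
49,432,120,786,944 / 1,000,000,000,000 = 49.43 TB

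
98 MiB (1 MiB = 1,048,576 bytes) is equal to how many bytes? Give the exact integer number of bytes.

102,760,448 bytes

98 × 1,048,576 = 102,760,448 bytes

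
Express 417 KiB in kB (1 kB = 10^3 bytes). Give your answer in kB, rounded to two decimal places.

417 KiB × 1,024 bytes/KiB = 427,008 bytes
1 kB = 1,000 bytes
427,008 / 1,000 = 427.01 kB

427.01 kB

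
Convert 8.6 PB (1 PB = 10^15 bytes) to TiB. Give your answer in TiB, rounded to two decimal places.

7,821.65 TiB

8.6 PB × 1,000,000,000,000,000 bytes/PB = 8,600,000,000,000,000 bytes
1 TiB = 2^40 bytes = 1,099,511,627,776 bytes
8,600,000,000,000,000 / 1,099,511,627,776 = 7,821.65 TiB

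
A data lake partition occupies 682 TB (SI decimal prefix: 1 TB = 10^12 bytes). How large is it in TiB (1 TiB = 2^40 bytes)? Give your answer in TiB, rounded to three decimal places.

682 TB = 682 × 10^12 bytes = 682,000,000,000,000 bytes
1 TiB = 2^40 bytes = 1,099,511,627,776 bytes
682,000,000,000,000 / 1,099,511,627,776 = 620.275 TiB

620.275 TiB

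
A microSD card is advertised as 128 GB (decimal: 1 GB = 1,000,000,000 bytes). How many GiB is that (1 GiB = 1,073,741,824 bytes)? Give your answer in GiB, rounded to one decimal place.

128 GB × 1,000,000,000 bytes/GB = 128,000,000,000 bytes
1 GiB = 2^30 bytes = 1,073,741,824 bytes
128,000,000,000 / 1,073,741,824 = 119.2 GiB

119.2 GiB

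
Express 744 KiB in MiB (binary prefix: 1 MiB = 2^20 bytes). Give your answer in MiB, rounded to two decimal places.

0.73 MiB

744 KiB = 744 × 2^10 bytes = 761,856 bytes
1 MiB = 2^20 bytes = 1,048,576 bytes
761,856 / 1,048,576 = 0.73 MiB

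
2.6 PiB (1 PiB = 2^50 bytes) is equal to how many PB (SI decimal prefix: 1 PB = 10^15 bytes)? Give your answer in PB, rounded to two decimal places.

2.93 PB

2.6 PiB × 1,125,899,906,842,624 bytes/PiB = 2,927,339,757,790,822.4 bytes
1 PB = 1,000,000,000,000,000 bytes
2,927,339,757,790,822.4 / 1,000,000,000,000,000 = 2.93 PB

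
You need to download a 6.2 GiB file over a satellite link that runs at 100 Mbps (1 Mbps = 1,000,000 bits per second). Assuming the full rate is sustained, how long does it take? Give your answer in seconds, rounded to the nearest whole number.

6.2 GiB = 6,657,199,308.8 bytes = 53,257,594,470.4 bits
100 Mbps = 100,000,000 bits/s
time = 53,257,594,470.4 / 100,000,000 = 533 s

533 seconds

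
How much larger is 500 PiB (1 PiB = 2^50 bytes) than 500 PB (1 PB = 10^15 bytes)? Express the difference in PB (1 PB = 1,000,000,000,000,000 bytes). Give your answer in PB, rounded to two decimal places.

500 PiB = 500 × 1,125,899,906,842,624 = 562,949,953,421,312,000 bytes
500 PB = 500 × 1,000,000,000,000,000 = 500,000,000,000,000,000 bytes
difference = 62,949,953,421,312,000 bytes
62,949,953,421,312,000 / 1,000,000,000,000,000 = 62.95 PB

62.95 PB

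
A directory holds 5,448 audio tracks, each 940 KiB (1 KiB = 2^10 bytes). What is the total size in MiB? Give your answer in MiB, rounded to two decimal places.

Total = 5,448 × 940 KiB = 5,121,120 KiB
= 5,121,120 × 1,024 bytes = 5,244,026,880 bytes
1 MiB = 1,048,576 bytes
5,244,026,880 / 1,048,576 = 5,001.09 MiB

5,001.09 MiB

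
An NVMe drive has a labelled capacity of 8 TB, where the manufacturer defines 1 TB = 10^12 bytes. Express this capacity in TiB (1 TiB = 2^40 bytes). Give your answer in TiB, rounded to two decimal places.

7.28 TiB

8 TB = 8 × 10^12 bytes = 8,000,000,000,000 bytes
1 TiB = 1,099,511,627,776 bytes
8,000,000,000,000 / 1,099,511,627,776 = 7.28 TiB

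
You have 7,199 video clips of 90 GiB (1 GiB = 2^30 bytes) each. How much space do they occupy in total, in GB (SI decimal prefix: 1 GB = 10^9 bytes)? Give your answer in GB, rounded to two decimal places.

Total = 7,199 × 90 GiB = 647,910 GiB
= 647,910 × 1,073,741,824 bytes = 695,688,065,187,840 bytes
1 GB = 1,000,000,000 bytes
695,688,065,187,840 / 1,000,000,000 = 695,688.07 GB

695,688.07 GB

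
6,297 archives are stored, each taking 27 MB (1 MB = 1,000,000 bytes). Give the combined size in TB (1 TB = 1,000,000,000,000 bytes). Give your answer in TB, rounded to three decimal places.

0.170 TB

Total = 6,297 × 27 MB = 170,019 MB
= 170,019 × 1,000,000 bytes = 170,019,000,000 bytes
1 TB = 1,000,000,000,000 bytes
170,019,000,000 / 1,000,000,000,000 = 0.170 TB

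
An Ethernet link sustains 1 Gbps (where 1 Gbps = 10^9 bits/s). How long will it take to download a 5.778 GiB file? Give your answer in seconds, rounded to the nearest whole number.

5.778 GiB = 6,204,080,259.072 bytes = 49,632,642,072.576 bits
1 Gbps = 1,000,000,000 bits/s
time = 49,632,642,072.576 / 1,000,000,000 = 50 s

50 seconds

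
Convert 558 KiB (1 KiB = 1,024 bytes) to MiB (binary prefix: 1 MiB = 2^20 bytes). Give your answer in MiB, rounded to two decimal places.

558 KiB = 558 × 2^10 bytes = 571,392 bytes
1 MiB = 1,048,576 bytes
571,392 / 1,048,576 = 0.54 MiB

0.54 MiB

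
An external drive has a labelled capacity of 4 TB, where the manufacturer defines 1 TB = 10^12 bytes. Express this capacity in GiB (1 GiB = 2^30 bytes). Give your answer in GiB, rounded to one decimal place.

4 TB × 1,000,000,000,000 bytes/TB = 4,000,000,000,000 bytes
1 GiB = 1,073,741,824 bytes
4,000,000,000,000 / 1,073,741,824 = 3,725.3 GiB

3,725.3 GiB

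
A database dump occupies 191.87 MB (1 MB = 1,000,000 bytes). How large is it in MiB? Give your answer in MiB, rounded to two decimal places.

191.87 MB × 1,000,000 bytes/MB = 191,870,000 bytes
1 MiB = 1,048,576 bytes
191,870,000 / 1,048,576 = 182.98 MiB

182.98 MiB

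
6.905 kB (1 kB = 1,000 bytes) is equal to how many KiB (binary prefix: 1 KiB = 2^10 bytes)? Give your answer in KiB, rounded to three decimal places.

6.743 KiB

6.905 kB = 6.905 × 10^3 bytes = 6,905 bytes
1 KiB = 1,024 bytes
6,905 / 1,024 = 6.743 KiB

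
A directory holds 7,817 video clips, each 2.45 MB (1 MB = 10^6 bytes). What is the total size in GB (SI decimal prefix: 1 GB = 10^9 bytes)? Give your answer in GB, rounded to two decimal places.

Total = 7,817 × 2.45 MB = 19151.65 MB
= 19151.65 × 1,000,000 bytes = 19,151,650,000 bytes
1 GB = 1,000,000,000 bytes
19,151,650,000 / 1,000,000,000 = 19.15 GB

19.15 GB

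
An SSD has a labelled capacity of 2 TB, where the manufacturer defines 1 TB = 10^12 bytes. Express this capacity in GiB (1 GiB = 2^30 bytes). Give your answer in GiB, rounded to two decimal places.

1,862.65 GiB

2 TB × 1,000,000,000,000 bytes/TB = 2,000,000,000,000 bytes
1 GiB = 1,073,741,824 bytes
2,000,000,000,000 / 1,073,741,824 = 1,862.65 GiB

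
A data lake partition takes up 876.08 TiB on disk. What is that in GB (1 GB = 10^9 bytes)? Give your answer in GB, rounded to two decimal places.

963,260.15 GB

876.08 TiB = 876.08 × 2^40 bytes = 963,260,146,861,998.08 bytes
1 GB = 1,000,000,000 bytes
963,260,146,861,998.08 / 1,000,000,000 = 963,260.15 GB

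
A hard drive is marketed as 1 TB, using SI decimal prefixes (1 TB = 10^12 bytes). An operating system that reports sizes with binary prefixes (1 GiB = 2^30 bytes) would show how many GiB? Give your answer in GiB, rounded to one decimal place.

1 TB = 1 × 10^12 bytes = 1,000,000,000,000 bytes
1 GiB = 2^30 bytes = 1,073,741,824 bytes
1,000,000,000,000 / 1,073,741,824 = 931.3 GiB

931.3 GiB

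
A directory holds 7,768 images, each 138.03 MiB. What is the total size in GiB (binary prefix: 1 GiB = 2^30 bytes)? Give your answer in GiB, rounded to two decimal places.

Total = 7,768 × 138.03 MiB = 1072217.04 MiB
= 1072217.04 × 1,048,576 bytes = 1,124,301,054,935.04 bytes
1 GiB = 1,073,741,824 bytes
1,124,301,054,935.04 / 1,073,741,824 = 1,047.09 GiB

1,047.09 GiB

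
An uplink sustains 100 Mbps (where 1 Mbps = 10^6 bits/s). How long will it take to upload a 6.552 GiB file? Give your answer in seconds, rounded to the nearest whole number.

6.552 GiB = 7,035,156,430.848 bytes = 56,281,251,446.784 bits
100 Mbps = 100,000,000 bits/s
time = 56,281,251,446.784 / 100,000,000 = 563 s

563 seconds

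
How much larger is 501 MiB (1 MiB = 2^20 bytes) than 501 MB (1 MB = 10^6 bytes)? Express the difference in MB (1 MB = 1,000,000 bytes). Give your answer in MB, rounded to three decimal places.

501 MiB = 501 × 1,048,576 = 525,336,576 bytes
501 MB = 501 × 1,000,000 = 501,000,000 bytes
difference = 24,336,576 bytes
24,336,576 / 1,000,000 = 24.337 MB

24.337 MB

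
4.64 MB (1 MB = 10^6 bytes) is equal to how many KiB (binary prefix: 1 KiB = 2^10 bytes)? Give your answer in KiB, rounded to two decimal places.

4,531.25 KiB

4.64 MB × 1,000,000 bytes/MB = 4,640,000 bytes
1 KiB = 1,024 bytes
4,640,000 / 1,024 = 4,531.25 KiB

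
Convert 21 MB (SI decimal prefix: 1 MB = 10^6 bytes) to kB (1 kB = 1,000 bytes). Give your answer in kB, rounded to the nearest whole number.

21,000 kB

21 MB = 21 × 10^6 bytes = 21,000,000 bytes
1 kB = 1,000 bytes
21,000,000 / 1,000 = 21,000 kB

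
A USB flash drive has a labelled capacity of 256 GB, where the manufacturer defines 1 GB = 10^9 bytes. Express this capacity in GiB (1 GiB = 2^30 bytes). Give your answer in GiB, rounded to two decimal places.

256 GB = 256 × 10^9 bytes = 256,000,000,000 bytes
1 GiB = 2^30 bytes = 1,073,741,824 bytes
256,000,000,000 / 1,073,741,824 = 238.42 GiB

238.42 GiB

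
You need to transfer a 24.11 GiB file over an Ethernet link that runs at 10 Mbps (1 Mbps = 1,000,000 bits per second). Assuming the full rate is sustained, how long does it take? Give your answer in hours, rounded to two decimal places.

5.75 hours

24.11 GiB = 25,887,915,376.64 bytes = 207,103,323,013.12 bits
10 Mbps = 10,000,000 bits/s
time = 207,103,323,013.12 / 10,000,000 = 20,710.3323 s
20,710.3323 s / 3600 = 5.75 hours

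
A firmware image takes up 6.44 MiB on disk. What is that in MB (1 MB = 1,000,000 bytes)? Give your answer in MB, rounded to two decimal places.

6.44 MiB × 1,048,576 bytes/MiB = 6,752,829.44 bytes
1 MB = 1,000,000 bytes
6,752,829.44 / 1,000,000 = 6.75 MB

6.75 MB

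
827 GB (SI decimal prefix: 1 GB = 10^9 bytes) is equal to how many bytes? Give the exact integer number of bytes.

827 × 1,000,000,000 = 827,000,000,000 bytes  (1 GB = 10^9 bytes)

827,000,000,000 bytes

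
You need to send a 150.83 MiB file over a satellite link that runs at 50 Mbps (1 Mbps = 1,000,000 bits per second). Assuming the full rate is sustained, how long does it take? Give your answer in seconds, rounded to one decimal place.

150.83 MiB = 158,156,718.08 bytes = 1,265,253,744.64 bits
50 Mbps = 50,000,000 bits/s
time = 1,265,253,744.64 / 50,000,000 = 25.3 s

25.3 seconds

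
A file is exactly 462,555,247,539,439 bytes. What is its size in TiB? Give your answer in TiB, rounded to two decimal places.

462,555,247,539,439 bytes given.
1 TiB = 1,099,511,627,776 bytes
462,555,247,539,439 / 1,099,511,627,776 = 420.69 TiB

420.69 TiB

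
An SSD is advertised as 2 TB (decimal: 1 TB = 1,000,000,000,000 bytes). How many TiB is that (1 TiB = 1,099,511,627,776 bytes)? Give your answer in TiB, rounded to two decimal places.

2 TB × 1,000,000,000,000 bytes/TB = 2,000,000,000,000 bytes
1 TiB = 1,099,511,627,776 bytes
2,000,000,000,000 / 1,099,511,627,776 = 1.82 TiB

1.82 TiB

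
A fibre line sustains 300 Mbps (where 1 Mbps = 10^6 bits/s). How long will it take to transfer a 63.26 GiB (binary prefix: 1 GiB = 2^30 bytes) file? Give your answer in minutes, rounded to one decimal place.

63.26 GiB = 67,924,907,786.24 bytes = 543,399,262,289.92 bits
300 Mbps = 300,000,000 bits/s
time = 543,399,262,289.92 / 300,000,000 = 1,811.33 s
1,811.33 s / 60 = 30.2 minutes

30.2 minutes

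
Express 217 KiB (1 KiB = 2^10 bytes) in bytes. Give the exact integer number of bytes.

217 × 1,024 = 222,208 bytes

222,208 bytes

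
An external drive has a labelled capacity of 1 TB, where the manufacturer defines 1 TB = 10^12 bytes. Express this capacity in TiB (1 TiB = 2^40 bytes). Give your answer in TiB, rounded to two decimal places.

0.91 TiB

1 TB = 1 × 10^12 bytes = 1,000,000,000,000 bytes
1 TiB = 1,099,511,627,776 bytes
1,000,000,000,000 / 1,099,511,627,776 = 0.91 TiB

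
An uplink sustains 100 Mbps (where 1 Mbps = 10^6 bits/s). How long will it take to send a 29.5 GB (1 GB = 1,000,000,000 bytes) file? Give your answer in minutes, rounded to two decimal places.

39.33 minutes

29.5 GB = 29,500,000,000 bytes = 236,000,000,000 bits
100 Mbps = 100,000,000 bits/s
time = 236,000,000,000 / 100,000,000 = 2,360.000 s
2,360.000 s / 60 = 39.33 minutes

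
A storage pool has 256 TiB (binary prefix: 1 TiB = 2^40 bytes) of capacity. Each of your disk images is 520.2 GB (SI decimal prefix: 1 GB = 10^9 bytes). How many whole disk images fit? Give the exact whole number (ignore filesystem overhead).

541

Capacity: 256 TiB = 281,474,976,710,656 bytes
Per item: 520.2 GB = 520,200,000,000 bytes
⌊281,474,976,710,656 / 520,200,000,000⌋ = 541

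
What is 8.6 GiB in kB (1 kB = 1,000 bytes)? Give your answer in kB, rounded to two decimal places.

8.6 GiB × 1,073,741,824 bytes/GiB = 9,234,179,686.4 bytes
1 kB = 10^3 bytes = 1,000 bytes
9,234,179,686.4 / 1,000 = 9,234,179.69 kB

9,234,179.69 kB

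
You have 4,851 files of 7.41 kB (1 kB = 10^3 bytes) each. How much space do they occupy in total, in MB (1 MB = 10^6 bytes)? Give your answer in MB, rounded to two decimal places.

35.95 MB

Total = 4,851 × 7.41 kB = 35945.91 kB
= 35945.91 × 1,000 bytes = 35,945,910 bytes
1 MB = 1,000,000 bytes
35,945,910 / 1,000,000 = 35.95 MB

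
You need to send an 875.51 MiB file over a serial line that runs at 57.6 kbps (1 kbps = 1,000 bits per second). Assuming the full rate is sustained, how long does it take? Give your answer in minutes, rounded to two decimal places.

2,125.09 minutes

875.51 MiB = 918,038,773.76 bytes = 7,344,310,190.08 bits
57.6 kbps = 57,600 bits/s
time = 7,344,310,190.08 / 57,600 = 127,505.385 s
127,505.385 s / 60 = 2,125.09 minutes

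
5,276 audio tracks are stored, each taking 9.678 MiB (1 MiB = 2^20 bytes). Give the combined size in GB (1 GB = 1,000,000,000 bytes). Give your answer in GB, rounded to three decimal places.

53.541 GB

Total = 5,276 × 9.678 MiB = 51061.128 MiB
= 51061.128 × 1,048,576 bytes = 53,541,473,353.728 bytes
1 GB = 1,000,000,000 bytes
53,541,473,353.728 / 1,000,000,000 = 53.541 GB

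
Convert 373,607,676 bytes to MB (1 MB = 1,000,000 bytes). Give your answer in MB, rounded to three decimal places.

373,607,676 bytes given.
1 MB = 1,000,000 bytes
373,607,676 / 1,000,000 = 373.608 MB

373.608 MB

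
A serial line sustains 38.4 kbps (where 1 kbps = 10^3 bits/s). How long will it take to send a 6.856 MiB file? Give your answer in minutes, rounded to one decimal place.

6.856 MiB = 7,189,037.056 bytes = 57,512,296.448 bits
38.4 kbps = 38,400 bits/s
time = 57,512,296.448 / 38,400 = 1,497.72 s
1,497.72 s / 60 = 25.0 minutes

25.0 minutes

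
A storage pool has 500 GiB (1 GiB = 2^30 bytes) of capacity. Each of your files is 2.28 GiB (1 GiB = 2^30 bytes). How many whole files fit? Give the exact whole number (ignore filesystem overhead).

219

Capacity: 500 GiB = 536,870,912,000 bytes
Per item: 2.28 GiB = 2,448,131,358.72 bytes
⌊536,870,912,000 / 2,448,131,358.72⌋ = 219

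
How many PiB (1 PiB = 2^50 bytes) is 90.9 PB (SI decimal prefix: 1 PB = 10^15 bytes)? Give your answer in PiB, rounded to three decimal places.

80.735 PiB

90.9 PB = 90.9 × 10^15 bytes = 90,900,000,000,000,000 bytes
1 PiB = 1,125,899,906,842,624 bytes
90,900,000,000,000,000 / 1,125,899,906,842,624 = 80.735 PiB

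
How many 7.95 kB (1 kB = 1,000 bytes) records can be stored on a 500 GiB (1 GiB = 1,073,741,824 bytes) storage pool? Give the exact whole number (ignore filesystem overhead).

67,530,932

Capacity: 500 GiB = 536,870,912,000 bytes
Per item: 7.95 kB = 7,950 bytes
⌊536,870,912,000 / 7,950⌋ = 67,530,932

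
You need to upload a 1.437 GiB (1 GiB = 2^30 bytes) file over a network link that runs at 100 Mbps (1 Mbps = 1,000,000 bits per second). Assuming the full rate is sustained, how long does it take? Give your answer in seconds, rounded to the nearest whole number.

123 seconds

1.437 GiB = 1,542,967,001.088 bytes = 12,343,736,008.704 bits
100 Mbps = 100,000,000 bits/s
time = 12,343,736,008.704 / 100,000,000 = 123 s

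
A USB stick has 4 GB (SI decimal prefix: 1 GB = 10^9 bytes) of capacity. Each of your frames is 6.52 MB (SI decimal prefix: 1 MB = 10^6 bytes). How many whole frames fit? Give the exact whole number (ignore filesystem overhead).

Capacity: 4 GB = 4,000,000,000 bytes
Per item: 6.52 MB = 6,520,000 bytes
⌊4,000,000,000 / 6,520,000⌋ = 613

613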